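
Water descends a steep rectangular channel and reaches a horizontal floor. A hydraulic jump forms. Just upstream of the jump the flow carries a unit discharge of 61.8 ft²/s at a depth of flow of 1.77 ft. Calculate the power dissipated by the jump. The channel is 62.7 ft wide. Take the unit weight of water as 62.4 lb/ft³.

V₁ = q/y₁ = 61.8/1.77 = 34.9 ft/s. Fr₁ = V₁/√(g·y₁) = 34.9/√(32.2×1.77) = 4.62.
From the momentum equation for a rectangular channel, y₂/y₁ = ½[√(1 + 8Fr₁²) − 1] = ½[√172.1 − 1] = 6.06.
y₂ = 6.06 × 1.77 = 10.7 ft.
V₂ = q/y₂ = 61.8/10.7 = 5.76 ft/s. E₁ = y₁ + V₁²/2g = 20.7 ft; E₂ = y₂ + V₂²/2g = 11.2 ft. ΔE = E₁ − E₂ = 9.46 ft.
Q = q·b = 61.8 × 62.7 = 3875 cfs. P = γ·Q·ΔE/550 = 62.4 × 3875 × 9.46 / 550 = 4158 hp.

P = 4158 hp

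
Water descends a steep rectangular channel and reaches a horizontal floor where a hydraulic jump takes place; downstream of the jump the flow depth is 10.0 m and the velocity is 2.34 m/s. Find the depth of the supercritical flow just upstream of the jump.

Fr₂ = V₂/√(g·y₂) = 2.34/√(9.81×10.0) = 0.236.
Applying the sequent-depth relation in reverse, y₁/y₂ = ½[√(1 + 8Fr₂²) − 1] = ½[√1.447 − 1] = 0.101.
y₁ = 0.101 × 10.0 = 1.01 m.

y₁ = 1.01 m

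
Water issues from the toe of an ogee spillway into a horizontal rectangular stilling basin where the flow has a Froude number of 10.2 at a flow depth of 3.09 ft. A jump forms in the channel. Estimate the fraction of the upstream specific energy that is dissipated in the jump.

Fr₁ = 10.2 (given).
Sequent-depth ratio: y₂/y₁ = ½[√(1 + 8Fr₁²) − 1] = ½[√833.3 − 1] = 13.9.
y₂ = 13.9 × 3.09 = 43.1 ft.
E₁ = y₁(1 + Fr₁²/2) = 3.09×(1 + 10.2²/2) = 164 ft. ΔE = (y₂ − y₁)³/(4y₁y₂) = 120 ft. ΔE/E₁ = 120/164 = 0.732.

ΔE/E₁ = 0.732 (73.2%)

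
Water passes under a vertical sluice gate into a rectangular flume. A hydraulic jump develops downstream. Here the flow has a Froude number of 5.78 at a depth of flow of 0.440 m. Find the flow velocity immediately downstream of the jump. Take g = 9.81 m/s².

Fr₁ = 5.78 (given).
By Bélanger, y₂/y₁ = ½[√(1 + 8Fr₁²) − 1] = ½[√268.3 − 1] = 7.69.
y₂ = 7.69 × 0.440 = 3.38 m.
V₁ = Fr₁·√(g·y₁) = 5.78×√(9.81×0.440) = 12.0 m/s; q = V₁·y₁ = 5.28 m²/s.
V₂ = q/y₂ = 5.28/3.38 = 1.56 m/s.

V₂ = 1.56 m/s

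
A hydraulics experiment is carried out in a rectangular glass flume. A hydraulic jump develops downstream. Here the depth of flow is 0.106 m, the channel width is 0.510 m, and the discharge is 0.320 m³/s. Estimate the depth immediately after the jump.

y₂ = 0.819 m

q = Q/b = 0.320/0.510 = 0.627 m²/s; V₁ = q/y₁ = 5.92 m/s. Fr₁ = V₁/√(g·y₁) = 5.80.
Conjugate-depth relation: y₂/y₁ = ½[√(1 + 8Fr₁²) − 1] = ½[√270.6 − 1] = 7.72.
y₂ = 7.72 × 0.106 = 0.819 m.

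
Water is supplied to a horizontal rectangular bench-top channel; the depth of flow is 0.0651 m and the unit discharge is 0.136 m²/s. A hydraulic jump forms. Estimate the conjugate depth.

y₂ = 0.210 m

V₁ = q/y₁ = 0.136/0.0651 = 2.09 m/s. Fr₁ = V₁/√(g·y₁) = 2.09/√(9.81×0.0651) = 2.61.
Conjugate-depth relation: y₂/y₁ = ½[√(1 + 8Fr₁²) − 1] = ½[√55.67 − 1] = 3.23.
y₂ = 3.23 × 0.0651 = 0.210 m.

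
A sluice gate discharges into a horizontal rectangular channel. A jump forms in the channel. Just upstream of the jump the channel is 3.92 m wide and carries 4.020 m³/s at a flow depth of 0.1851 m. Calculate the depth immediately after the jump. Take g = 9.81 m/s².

y₂ = 0.9877 m

q = Q/b = 4.020/3.92 = 1.026 m²/s; V₁ = q/y₁ = 5.540 m/s. Fr₁ = V₁/√(g·y₁) = 4.111.
By Bélanger, y₂/y₁ = ½[√(1 + 8Fr₁²) − 1] = ½[√136.23 − 1] = 5.336.
y₂ = 5.336 × 0.1851 = 0.9877 m.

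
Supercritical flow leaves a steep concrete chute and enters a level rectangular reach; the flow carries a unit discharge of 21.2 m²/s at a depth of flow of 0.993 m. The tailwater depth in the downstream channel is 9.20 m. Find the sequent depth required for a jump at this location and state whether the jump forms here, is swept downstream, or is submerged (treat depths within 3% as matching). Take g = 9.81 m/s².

y₂ = 9.12 m; the jump forms here

V₁ = q/y₁ = 21.2/0.993 = 21.3 m/s. Fr₁ = V₁/√(g·y₁) = 21.3/√(9.81×0.993) = 6.84.
By Bélanger, y₂/y₁ = ½[√(1 + 8Fr₁²) − 1] = ½[√375.3 − 1] = 9.19.
y₂ = 9.19 × 0.993 = 9.12 m.
Tailwater y_tw = 9.20 m: y_tw ≈ y₂, so the jump forms here.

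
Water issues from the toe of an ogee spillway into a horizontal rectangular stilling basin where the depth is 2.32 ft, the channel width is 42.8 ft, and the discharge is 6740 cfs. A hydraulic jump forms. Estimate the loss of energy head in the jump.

ΔE = 48.6 ft

q = Q/b = 6740/42.8 = 157 ft²/s; V₁ = q/y₁ = 67.9 ft/s. Fr₁ = V₁/√(g·y₁) = 7.85.
From the momentum equation for a rectangular channel, y₂/y₁ = ½[√(1 + 8Fr₁²) − 1] = ½[√494.4 − 1] = 10.6.
y₂ = 10.6 × 2.32 = 24.6 ft.
V₂ = q/y₂ = 157/24.6 = 6.39 ft/s. E₁ = y₁ + V₁²/2g = 73.9 ft; E₂ = y₂ + V₂²/2g = 25.3 ft. ΔE = E₁ − E₂ = 48.6 ft.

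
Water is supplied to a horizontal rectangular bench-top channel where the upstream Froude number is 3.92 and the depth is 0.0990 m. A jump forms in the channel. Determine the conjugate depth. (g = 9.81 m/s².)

y₂ = 0.502 m

Fr₁ = 3.92 (given).
Conjugate-depth relation: y₂/y₁ = ½[√(1 + 8Fr₁²) − 1] = ½[√123.9 − 1] = 5.07.
y₂ = 5.07 × 0.0990 = 0.502 m.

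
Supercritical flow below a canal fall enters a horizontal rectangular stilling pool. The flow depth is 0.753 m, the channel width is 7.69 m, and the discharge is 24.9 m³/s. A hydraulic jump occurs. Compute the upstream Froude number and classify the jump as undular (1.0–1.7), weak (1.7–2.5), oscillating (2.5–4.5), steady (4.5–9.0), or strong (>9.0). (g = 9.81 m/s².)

q = Q/b = 24.9/7.69 = 3.24 m²/s; V₁ = q/y₁ = 4.30 m/s. Fr₁ = V₁/√(g·y₁) = 1.58.
Fr₁ = 1.58 lies in the undular range.

Fr₁ = 1.58; undular jump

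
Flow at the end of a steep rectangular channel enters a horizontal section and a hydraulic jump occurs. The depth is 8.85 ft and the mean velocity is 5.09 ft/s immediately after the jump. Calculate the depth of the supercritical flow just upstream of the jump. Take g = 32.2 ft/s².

Fr₂ = V₂/√(g·y₂) = 5.09/√(32.2×8.85) = 0.302.
Applying the sequent-depth relation in reverse, y₁/y₂ = ½[√(1 + 8Fr₂²) − 1] = ½[√1.727 − 1] = 0.157.
y₁ = 0.157 × 8.85 = 1.39 ft.

y₁ = 1.39 ft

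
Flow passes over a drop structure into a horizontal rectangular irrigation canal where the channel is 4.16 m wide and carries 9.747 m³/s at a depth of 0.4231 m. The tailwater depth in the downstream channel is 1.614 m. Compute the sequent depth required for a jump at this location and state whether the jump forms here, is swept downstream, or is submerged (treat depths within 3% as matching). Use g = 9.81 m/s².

y₂ = 1.429 m; the jump is submerged

q = Q/b = 9.747/4.16 = 2.343 m²/s; V₁ = q/y₁ = 5.538 m/s. Fr₁ = V₁/√(g·y₁) = 2.718.
Bélanger equation: y₂/y₁ = ½[√(1 + 8Fr₁²) − 1] = ½[√60.108 − 1] = 3.376.
y₂ = 3.376 × 0.4231 = 1.429 m.
Tailwater y_tw = 1.614 m: y_tw > y₂, so the jump is submerged.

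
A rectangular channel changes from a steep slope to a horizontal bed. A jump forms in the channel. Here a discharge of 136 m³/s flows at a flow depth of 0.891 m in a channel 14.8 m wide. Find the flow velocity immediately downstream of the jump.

q = Q/b = 136/14.8 = 9.19 m²/s; V₁ = q/y₁ = 10.3 m/s. Fr₁ = V₁/√(g·y₁) = 3.49.
From the momentum equation for a rectangular channel, y₂/y₁ = ½[√(1 + 8Fr₁²) − 1] = ½[√98.35 − 1] = 4.46.
y₂ = 4.46 × 0.891 = 3.97 m.
V₂ = q/y₂ = 9.19/3.97 = 2.31 m/s.

V₂ = 2.31 m/s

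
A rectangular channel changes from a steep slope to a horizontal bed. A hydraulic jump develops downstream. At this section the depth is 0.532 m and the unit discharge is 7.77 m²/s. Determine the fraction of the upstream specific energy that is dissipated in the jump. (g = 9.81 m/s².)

ΔE/E₁ = 0.588 (58.8%)

V₁ = q/y₁ = 7.77/0.532 = 14.6 m/s. Fr₁ = V₁/√(g·y₁) = 14.6/√(9.81×0.532) = 6.39.
Bélanger equation: y₂/y₁ = ½[√(1 + 8Fr₁²) − 1] = ½[√328.0 − 1] = 8.56.
y₂ = 8.56 × 0.532 = 4.55 m.
E₁ = y₁ + V₁²/2g = 11.4 m. ΔE = (y₂ − y₁)³/(4y₁y₂) = 6.70 m. ΔE/E₁ = 6.70/11.4 = 0.588.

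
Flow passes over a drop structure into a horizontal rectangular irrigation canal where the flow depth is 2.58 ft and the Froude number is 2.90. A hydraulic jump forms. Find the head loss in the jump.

Fr₁ = 2.90 (given).
By Bélanger, y₂/y₁ = ½[√(1 + 8Fr₁²) − 1] = ½[√68.28 − 1] = 3.63.
y₂ = 3.63 × 2.58 = 9.37 ft.
V₁ = Fr₁·√(g·y₁) = 2.90×√(32.2×2.58) = 26.4 ft/s; q = V₁·y₁ = 68.2 ft²/s. V₂ = q/y₂ = 68.2/9.37 = 7.28 ft/s. E₁ = y₁ + V₁²/2g = 13.4 ft; E₂ = y₂ + V₂²/2g = 10.2 ft. ΔE = E₁ − E₂ = 3.24 ft.

ΔE = 3.24 ft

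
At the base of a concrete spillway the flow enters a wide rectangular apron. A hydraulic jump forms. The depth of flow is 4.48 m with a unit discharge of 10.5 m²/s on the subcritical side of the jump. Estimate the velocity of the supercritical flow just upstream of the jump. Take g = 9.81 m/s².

V₁ = 11.3 m/s

V₂ = q/y₂ = 10.5/4.48 = 2.34 m/s; Fr₂ = V₂/√(g·y₂) = 0.354.
Applying the sequent-depth relation in reverse, y₁/y₂ = ½[√(1 + 8Fr₂²) − 1] = ½[√2.000 − 1] = 0.207.
y₁ = 0.207 × 4.48 = 0.928 m.
V₁ = q/y₁ = 10.5/0.928 = 11.3 m/s.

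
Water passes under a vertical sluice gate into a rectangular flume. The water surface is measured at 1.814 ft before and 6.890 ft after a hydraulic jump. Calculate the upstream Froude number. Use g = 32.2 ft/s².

Fr₁ = 3.019

For a rectangular channel the momentum equation gives q² = ½·g·y₁·y₂·(y₁ + y₂) = ½×32.2×1.814×6.890×8.704 = 1751.
q = √1751 = 41.85 ft²/s.
V₁ = q/y₁ = 23.07 ft/s; Fr₁ = V₁/√(g·y₁) = 3.019.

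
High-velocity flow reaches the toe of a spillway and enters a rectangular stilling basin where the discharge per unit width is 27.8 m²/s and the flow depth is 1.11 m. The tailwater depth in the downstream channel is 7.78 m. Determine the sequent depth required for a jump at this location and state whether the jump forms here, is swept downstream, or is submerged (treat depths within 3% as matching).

y₂ = 11.4 m; the jump is swept downstream

V₁ = q/y₁ = 27.8/1.11 = 25.0 m/s. Fr₁ = V₁/√(g·y₁) = 25.0/√(9.81×1.11) = 7.59.
Conjugate-depth relation: y₂/y₁ = ½[√(1 + 8Fr₁²) − 1] = ½[√461.8 − 1] = 10.2.
y₂ = 10.2 × 1.11 = 11.4 m.
Tailwater y_tw = 7.78 m: y_tw < y₂, so the jump is swept downstream.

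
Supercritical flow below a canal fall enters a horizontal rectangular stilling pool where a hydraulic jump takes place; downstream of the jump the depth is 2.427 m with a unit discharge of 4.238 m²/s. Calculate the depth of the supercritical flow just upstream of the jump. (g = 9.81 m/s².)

V₂ = q/y₂ = 4.238/2.427 = 1.746 m/s; Fr₂ = V₂/√(g·y₂) = 0.3579.
The Bélanger relation is symmetric: y₁/y₂ = ½[√(1 + 8Fr₂²) − 1] = ½[√2.0246 − 1] = 0.2114.
y₁ = 0.2114 × 2.427 = 0.5131 m.

y₁ = 0.5131 m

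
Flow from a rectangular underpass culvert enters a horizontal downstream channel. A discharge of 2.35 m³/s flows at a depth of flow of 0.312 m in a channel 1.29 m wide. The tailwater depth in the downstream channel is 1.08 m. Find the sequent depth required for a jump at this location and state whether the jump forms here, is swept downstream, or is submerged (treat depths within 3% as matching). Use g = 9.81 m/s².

y₂ = 1.32 m; the jump is swept downstream

q = Q/b = 2.35/1.29 = 1.82 m²/s; V₁ = q/y₁ = 5.84 m/s. Fr₁ = V₁/√(g·y₁) = 3.34.
From the momentum equation for a rectangular channel, y₂/y₁ = ½[√(1 + 8Fr₁²) − 1] = ½[√90.11 − 1] = 4.25.
y₂ = 4.25 × 0.312 = 1.32 m.
Tailwater y_tw = 1.08 m: y_tw < y₂, so the jump is swept downstream.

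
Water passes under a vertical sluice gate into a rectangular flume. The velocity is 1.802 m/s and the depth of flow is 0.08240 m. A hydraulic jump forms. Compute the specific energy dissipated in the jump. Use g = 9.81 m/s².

ΔE = 0.02268 m

Fr₁ = V₁/√(g·y₁) = 1.802/√(9.81×0.08240) = 2.004.
By Bélanger, y₂/y₁ = ½[√(1 + 8Fr₁²) − 1] = ½[√33.137 − 1] = 2.378.
y₂ = 2.378 × 0.08240 = 0.1960 m.
Head loss: ΔE = (y₂ − y₁)³/(4y₁y₂) = (0.1960 − 0.08240)³/(4×0.08240×0.1960) = 0.001465/0.06459 = 0.02268 m.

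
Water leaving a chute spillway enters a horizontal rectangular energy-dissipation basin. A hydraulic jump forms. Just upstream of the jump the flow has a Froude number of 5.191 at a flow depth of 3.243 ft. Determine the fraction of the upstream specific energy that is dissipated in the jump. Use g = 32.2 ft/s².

ΔE/E₁ = 0.506 (50.6%)

Fr₁ = 5.191 (given).
From the momentum equation for a rectangular channel, y₂/y₁ = ½[√(1 + 8Fr₁²) − 1] = ½[√216.57 − 1] = 6.858.
y₂ = 6.858 × 3.243 = 22.24 ft.
E₁ = y₁(1 + Fr₁²/2) = 3.243×(1 + 5.191²/2) = 46.94 ft. ΔE = (y₂ − y₁)³/(4y₁y₂) = 23.77 ft. ΔE/E₁ = 23.77/46.94 = 0.506.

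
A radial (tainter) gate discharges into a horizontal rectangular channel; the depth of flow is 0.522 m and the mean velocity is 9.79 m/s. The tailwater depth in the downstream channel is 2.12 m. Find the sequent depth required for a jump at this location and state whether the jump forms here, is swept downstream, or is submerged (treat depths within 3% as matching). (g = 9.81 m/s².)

y₂ = 2.94 m; the jump is swept downstream

Fr₁ = V₁/√(g·y₁) = 9.79/√(9.81×0.522) = 4.33.
Sequent-depth ratio: y₂/y₁ = ½[√(1 + 8Fr₁²) − 1] = ½[√150.7 − 1] = 5.64.
y₂ = 5.64 × 0.522 = 2.94 m.
Tailwater y_tw = 2.12 m: y_tw < y₂, so the jump is swept downstream.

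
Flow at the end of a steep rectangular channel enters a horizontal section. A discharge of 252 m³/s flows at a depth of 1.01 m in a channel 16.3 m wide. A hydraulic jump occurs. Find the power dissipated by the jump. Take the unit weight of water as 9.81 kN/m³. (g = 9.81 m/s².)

q = Q/b = 252/16.3 = 15.5 m²/s; V₁ = q/y₁ = 15.3 m/s. Fr₁ = V₁/√(g·y₁) = 4.86.
Conjugate-depth relation: y₂/y₁ = ½[√(1 + 8Fr₁²) − 1] = ½[√190.2 − 1] = 6.40.
y₂ = 6.40 × 1.01 = 6.46 m.
Head loss: ΔE = (y₂ − y₁)³/(4y₁y₂) = (6.46 − 1.01)³/(4×1.01×6.46) = 162/26.1 = 6.20 m.
P = γ·Q·ΔE = 9.81 × 252 × 6.20 = 15329 kW.

P = 15329 kW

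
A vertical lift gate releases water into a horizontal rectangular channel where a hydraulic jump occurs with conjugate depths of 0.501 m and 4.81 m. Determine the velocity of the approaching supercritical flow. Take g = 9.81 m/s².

V₁ = 15.8 m/s

For a rectangular channel the momentum equation gives q² = ½·g·y₁·y₂·(y₁ + y₂) = ½×9.81×0.501×4.81×5.31 = 62.8.
q = √62.8 = 7.92 m²/s.
V₁ = q/y₁ = 7.92/0.501 = 15.8 m/s.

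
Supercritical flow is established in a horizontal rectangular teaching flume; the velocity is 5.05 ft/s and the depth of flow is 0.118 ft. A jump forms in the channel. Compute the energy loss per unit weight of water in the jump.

ΔE = 0.0979 ft

Fr₁ = V₁/√(g·y₁) = 5.05/√(32.2×0.118) = 2.59.
From the momentum equation for a rectangular channel, y₂/y₁ = ½[√(1 + 8Fr₁²) − 1] = ½[√54.70 − 1] = 3.20.
y₂ = 3.20 × 0.118 = 0.377 ft.
Head loss: ΔE = (y₂ − y₁)³/(4y₁y₂) = (0.377 − 0.118)³/(4×0.118×0.377) = 0.0174/0.178 = 0.0979 ft.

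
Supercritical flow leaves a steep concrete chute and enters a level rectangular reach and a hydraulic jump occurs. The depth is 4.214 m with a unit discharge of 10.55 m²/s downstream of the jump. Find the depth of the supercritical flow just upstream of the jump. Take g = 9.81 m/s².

V₂ = q/y₂ = 10.55/4.214 = 2.504 m/s; Fr₂ = V₂/√(g·y₂) = 0.3894.
From the momentum equation (using Fr₂), y₁/y₂ = ½[√(1 + 8Fr₂²) − 1] = ½[√2.2129 − 1] = 0.2438.
y₁ = 0.2438 × 4.214 = 1.027 m.

y₁ = 1.027 m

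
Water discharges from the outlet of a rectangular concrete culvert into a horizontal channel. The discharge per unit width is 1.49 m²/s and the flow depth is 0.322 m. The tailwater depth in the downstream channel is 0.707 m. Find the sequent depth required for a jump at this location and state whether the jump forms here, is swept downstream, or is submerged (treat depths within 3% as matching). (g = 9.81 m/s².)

V₁ = q/y₁ = 1.49/0.322 = 4.63 m/s. Fr₁ = V₁/√(g·y₁) = 4.63/√(9.81×0.322) = 2.60.
From the momentum equation for a rectangular channel, y₂/y₁ = ½[√(1 + 8Fr₁²) − 1] = ½[√55.23 − 1] = 3.22.
y₂ = 3.22 × 0.322 = 1.04 m.
Tailwater y_tw = 0.707 m: y_tw < y₂, so the jump is swept downstream.

y₂ = 1.04 m; the jump is swept downstream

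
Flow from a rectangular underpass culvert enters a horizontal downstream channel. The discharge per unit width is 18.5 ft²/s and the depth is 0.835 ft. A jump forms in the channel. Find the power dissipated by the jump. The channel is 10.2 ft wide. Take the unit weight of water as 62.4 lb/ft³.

P = 76.3 hp

V₁ = q/y₁ = 18.5/0.835 = 22.2 ft/s. Fr₁ = V₁/√(g·y₁) = 22.2/√(32.2×0.835) = 4.27.
By Bélanger, y₂/y₁ = ½[√(1 + 8Fr₁²) − 1] = ½[√147.1 − 1] = 5.56.
y₂ = 5.56 × 0.835 = 4.65 ft.
Head loss: ΔE = (y₂ − y₁)³/(4y₁y₂) = (4.65 − 0.835)³/(4×0.835×4.65) = 55.3/15.5 = 3.57 ft.
Q = q·b = 18.5 × 10.2 = 189 cfs. P = γ·Q·ΔE/550 = 62.4 × 189 × 3.57 / 550 = 76.3 hp.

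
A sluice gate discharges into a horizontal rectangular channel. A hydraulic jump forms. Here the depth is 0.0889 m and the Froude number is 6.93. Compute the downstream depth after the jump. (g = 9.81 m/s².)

Fr₁ = 6.93 (given).
Sequent-depth ratio: y₂/y₁ = ½[√(1 + 8Fr₁²) − 1] = ½[√385.2 − 1] = 9.31.
y₂ = 9.31 × 0.0889 = 0.828 m.

y₂ = 0.828 m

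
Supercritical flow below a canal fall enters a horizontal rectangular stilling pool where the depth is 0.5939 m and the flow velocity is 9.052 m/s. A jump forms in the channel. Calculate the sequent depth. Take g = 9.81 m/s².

Fr₁ = V₁/√(g·y₁) = 9.052/√(9.81×0.5939) = 3.750.
Bélanger equation: y₂/y₁ = ½[√(1 + 8Fr₁²) − 1] = ½[√113.51 − 1] = 4.827.
y₂ = 4.827 × 0.5939 = 2.867 m.

y₂ = 2.867 m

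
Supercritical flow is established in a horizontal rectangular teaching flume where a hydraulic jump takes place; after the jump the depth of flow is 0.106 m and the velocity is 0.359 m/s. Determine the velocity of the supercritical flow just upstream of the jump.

V₁ = 1.75 m/s

Fr₂ = V₂/√(g·y₂) = 0.359/√(9.81×0.106) = 0.352.
Applying the sequent-depth relation in reverse, y₁/y₂ = ½[√(1 + 8Fr₂²) − 1] = ½[√1.992 − 1] = 0.206.
y₁ = 0.206 × 0.106 = 0.0218 m.
V₁ = q/y₁ = 0.0381/0.0218 = 1.75 m/s.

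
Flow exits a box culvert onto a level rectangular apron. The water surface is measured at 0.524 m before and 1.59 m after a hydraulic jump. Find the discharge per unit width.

For a rectangular channel the momentum equation gives q² = ½·g·y₁·y₂·(y₁ + y₂) = ½×9.81×0.524×1.59×2.11 = 8.64.
q = √8.64 = 2.94 m²/s.

q = 2.94 m²/s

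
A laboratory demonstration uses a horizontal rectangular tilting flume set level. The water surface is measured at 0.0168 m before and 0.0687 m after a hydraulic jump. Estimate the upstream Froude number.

For a rectangular channel the momentum equation gives q² = ½·g·y₁·y₂·(y₁ + y₂) = ½×9.81×0.0168×0.0687×0.0855 = 0.000484.
q = √0.000484 = 0.0220 m²/s.
V₁ = q/y₁ = 1.31 m/s; Fr₁ = V₁/√(g·y₁) = 3.23.

Fr₁ = 3.23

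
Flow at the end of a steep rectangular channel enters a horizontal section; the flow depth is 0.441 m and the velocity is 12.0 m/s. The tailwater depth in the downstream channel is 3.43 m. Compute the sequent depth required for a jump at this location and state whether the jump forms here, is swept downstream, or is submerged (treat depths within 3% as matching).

y₂ = 3.38 m; the jump forms here

Fr₁ = V₁/√(g·y₁) = 12.0/√(9.81×0.441) = 5.77.
Bélanger equation: y₂/y₁ = ½[√(1 + 8Fr₁²) − 1] = ½[√267.3 − 1] = 7.67.
y₂ = 7.67 × 0.441 = 3.38 m.
Tailwater y_tw = 3.43 m: y_tw ≈ y₂, so the jump forms here.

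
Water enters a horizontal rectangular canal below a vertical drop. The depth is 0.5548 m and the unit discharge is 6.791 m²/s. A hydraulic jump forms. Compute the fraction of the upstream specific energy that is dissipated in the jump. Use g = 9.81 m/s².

V₁ = q/y₁ = 6.791/0.5548 = 12.24 m/s. Fr₁ = V₁/√(g·y₁) = 12.24/√(9.81×0.5548) = 5.247.
Sequent-depth ratio: y₂/y₁ = ½[√(1 + 8Fr₁²) − 1] = ½[√221.23 − 1] = 6.937.
y₂ = 6.937 × 0.5548 = 3.849 m.
E₁ = y₁ + V₁²/2g = 8.191 m. ΔE = (y₂ − y₁)³/(4y₁y₂) = 4.184 m. ΔE/E₁ = 4.184/8.191 = 0.511.

ΔE/E₁ = 0.511 (51.1%)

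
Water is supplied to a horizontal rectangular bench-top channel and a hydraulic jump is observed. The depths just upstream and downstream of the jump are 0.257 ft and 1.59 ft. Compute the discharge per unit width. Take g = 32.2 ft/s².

q = 3.49 ft²/s

For a rectangular channel the momentum equation gives q² = ½·g·y₁·y₂·(y₁ + y₂) = ½×32.2×0.257×1.59×1.85 = 12.2.
q = √12.2 = 3.49 ft²/s.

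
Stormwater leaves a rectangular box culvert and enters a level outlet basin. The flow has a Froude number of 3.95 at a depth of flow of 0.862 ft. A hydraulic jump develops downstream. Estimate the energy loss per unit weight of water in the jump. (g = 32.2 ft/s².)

Fr₁ = 3.95 (given).
By Bélanger, y₂/y₁ = ½[√(1 + 8Fr₁²) − 1] = ½[√125.8 − 1] = 5.11.
y₂ = 5.11 × 0.862 = 4.40 ft.
Head loss: ΔE = (y₂ − y₁)³/(4y₁y₂) = (4.40 − 0.862)³/(4×0.862×4.40) = 44.4/15.2 = 2.93 ft.

ΔE = 2.93 ft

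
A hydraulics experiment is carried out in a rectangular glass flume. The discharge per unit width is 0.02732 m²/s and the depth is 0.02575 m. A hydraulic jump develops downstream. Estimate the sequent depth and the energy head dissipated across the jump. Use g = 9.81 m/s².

y₂ = 0.06507 m; ΔE = 0.009069 m

V₁ = q/y₁ = 0.02732/0.02575 = 1.061 m/s. Fr₁ = V₁/√(g·y₁) = 1.061/√(9.81×0.02575) = 2.111.
Conjugate-depth relation: y₂/y₁ = ½[√(1 + 8Fr₁²) − 1] = ½[√36.649 − 1] = 2.527.
y₂ = 2.527 × 0.02575 = 0.06507 m.
V₂ = q/y₂ = 0.02732/0.06507 = 0.4199 m/s. E₁ = y₁ + V₁²/2g = 0.08312 m; E₂ = y₂ + V₂²/2g = 0.07405 m. ΔE = E₁ − E₂ = 0.009069 m.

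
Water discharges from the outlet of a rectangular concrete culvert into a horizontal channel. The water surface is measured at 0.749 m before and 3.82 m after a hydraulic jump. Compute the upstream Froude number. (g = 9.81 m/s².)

For a rectangular channel the momentum equation gives q² = ½·g·y₁·y₂·(y₁ + y₂) = ½×9.81×0.749×3.82×4.57 = 64.1.
q = √64.1 = 8.01 m²/s.
V₁ = q/y₁ = 10.7 m/s; Fr₁ = V₁/√(g·y₁) = 3.94.

Fr₁ = 3.94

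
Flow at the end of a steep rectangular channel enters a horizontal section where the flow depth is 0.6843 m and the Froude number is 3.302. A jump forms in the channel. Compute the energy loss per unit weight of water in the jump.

Fr₁ = 3.302 (given).
Bélanger equation: y₂/y₁ = ½[√(1 + 8Fr₁²) − 1] = ½[√88.226 − 1] = 4.196.
y₂ = 4.196 × 0.6843 = 2.872 m.
V₁ = Fr₁·√(g·y₁) = 3.302×√(9.81×0.6843) = 8.555 m/s; q = V₁·y₁ = 5.854 m²/s. V₂ = q/y₂ = 5.854/2.872 = 2.039 m/s. E₁ = y₁ + V₁²/2g = 4.415 m; E₂ = y₂ + V₂²/2g = 3.083 m. ΔE = E₁ − E₂ = 1.331 m.

ΔE = 1.331 m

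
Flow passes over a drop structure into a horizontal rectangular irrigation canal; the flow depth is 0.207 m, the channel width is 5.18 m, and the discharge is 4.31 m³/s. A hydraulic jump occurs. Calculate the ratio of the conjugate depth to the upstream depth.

q = Q/b = 4.31/5.18 = 0.832 m²/s; V₁ = q/y₁ = 4.02 m/s. Fr₁ = V₁/√(g·y₁) = 2.82.
Sequent-depth ratio: y₂/y₁ = ½[√(1 + 8Fr₁²) − 1] = ½[√64.65 − 1] = 3.52.

y₂/y₁ = 3.52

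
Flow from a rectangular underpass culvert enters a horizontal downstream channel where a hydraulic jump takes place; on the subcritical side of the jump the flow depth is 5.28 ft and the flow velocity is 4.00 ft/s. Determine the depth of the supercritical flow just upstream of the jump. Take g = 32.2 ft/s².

y₁ = 0.855 ft

Fr₂ = V₂/√(g·y₂) = 4.00/√(32.2×5.28) = 0.307.
From the momentum equation (using Fr₂), y₁/y₂ = ½[√(1 + 8Fr₂²) − 1] = ½[√1.753 − 1] = 0.162.
y₁ = 0.162 × 5.28 = 0.855 ft.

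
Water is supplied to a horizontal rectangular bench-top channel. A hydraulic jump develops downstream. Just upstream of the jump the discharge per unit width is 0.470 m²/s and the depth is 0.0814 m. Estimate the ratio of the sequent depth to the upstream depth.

y₂/y₁ = 8.65

V₁ = q/y₁ = 0.470/0.0814 = 5.77 m/s. Fr₁ = V₁/√(g·y₁) = 5.77/√(9.81×0.0814) = 6.46.
Bélanger equation: y₂/y₁ = ½[√(1 + 8Fr₁²) − 1] = ½[√335.0 − 1] = 8.65.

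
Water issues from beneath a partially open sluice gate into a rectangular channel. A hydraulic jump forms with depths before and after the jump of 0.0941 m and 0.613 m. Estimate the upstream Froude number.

Fr₁ = 4.95

For a rectangular channel the momentum equation gives q² = ½·g·y₁·y₂·(y₁ + y₂) = ½×9.81×0.0941×0.613×0.707 = 0.200.
q = √0.200 = 0.447 m²/s.
V₁ = q/y₁ = 4.75 m/s; Fr₁ = V₁/√(g·y₁) = 4.95.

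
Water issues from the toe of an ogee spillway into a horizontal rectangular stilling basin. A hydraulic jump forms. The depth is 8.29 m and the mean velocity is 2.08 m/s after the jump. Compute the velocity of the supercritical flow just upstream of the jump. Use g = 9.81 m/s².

V₁ = 21.4 m/s

Fr₂ = V₂/√(g·y₂) = 2.08/√(9.81×8.29) = 0.231.
From the momentum equation (using Fr₂), y₁/y₂ = ½[√(1 + 8Fr₂²) − 1] = ½[√1.426 − 1] = 0.0970.
y₁ = 0.0970 × 8.29 = 0.804 m.
V₁ = q/y₁ = 17.2/0.804 = 21.4 m/s.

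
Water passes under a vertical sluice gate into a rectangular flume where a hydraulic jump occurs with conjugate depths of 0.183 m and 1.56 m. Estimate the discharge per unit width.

q = 1.56 m²/s

For a rectangular channel the momentum equation gives q² = ½·g·y₁·y₂·(y₁ + y₂) = ½×9.81×0.183×1.56×1.74 = 2.44.
q = √2.44 = 1.56 m²/s.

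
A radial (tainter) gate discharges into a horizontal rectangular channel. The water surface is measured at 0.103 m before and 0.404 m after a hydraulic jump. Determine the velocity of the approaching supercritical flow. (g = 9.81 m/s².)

For a rectangular channel the momentum equation gives q² = ½·g·y₁·y₂·(y₁ + y₂) = ½×9.81×0.103×0.404×0.507 = 0.103.
q = √0.103 = 0.322 m²/s.
V₁ = q/y₁ = 0.322/0.103 = 3.12 m/s.

V₁ = 3.12 m/s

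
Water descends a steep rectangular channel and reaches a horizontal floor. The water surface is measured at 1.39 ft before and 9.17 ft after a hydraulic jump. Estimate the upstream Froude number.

Fr₁ = 5.01

For a rectangular channel the momentum equation gives q² = ½·g·y₁·y₂·(y₁ + y₂) = ½×32.2×1.39×9.17×10.6 = 2167.
q = √2167 = 46.6 ft²/s.
V₁ = q/y₁ = 33.5 ft/s; Fr₁ = V₁/√(g·y₁) = 5.01.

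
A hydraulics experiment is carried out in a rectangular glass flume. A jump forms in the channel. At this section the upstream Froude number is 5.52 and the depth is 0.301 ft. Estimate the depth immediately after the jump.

Fr₁ = 5.52 (given).
Conjugate-depth relation: y₂/y₁ = ½[√(1 + 8Fr₁²) − 1] = ½[√244.8 − 1] = 7.32.
y₂ = 7.32 × 0.301 = 2.20 ft.

y₂ = 2.20 ft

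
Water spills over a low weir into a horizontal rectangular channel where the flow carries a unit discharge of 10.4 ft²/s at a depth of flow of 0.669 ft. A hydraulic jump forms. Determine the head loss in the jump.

ΔE = 1.36 ft

V₁ = q/y₁ = 10.4/0.669 = 15.5 ft/s. Fr₁ = V₁/√(g·y₁) = 15.5/√(32.2×0.669) = 3.35.
By Bélanger, y₂/y₁ = ½[√(1 + 8Fr₁²) − 1] = ½[√90.75 − 1] = 4.26.
y₂ = 4.26 × 0.669 = 2.85 ft.
Head loss: ΔE = (y₂ − y₁)³/(4y₁y₂) = (2.85 − 0.669)³/(4×0.669×2.85) = 10.4/7.63 = 1.36 ft.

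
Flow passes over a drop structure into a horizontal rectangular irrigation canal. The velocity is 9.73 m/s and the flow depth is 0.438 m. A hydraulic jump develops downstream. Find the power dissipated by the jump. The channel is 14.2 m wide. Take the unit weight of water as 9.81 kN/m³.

P = 1448 kW

Fr₁ = V₁/√(g·y₁) = 9.73/√(9.81×0.438) = 4.69.
From the momentum equation for a rectangular channel, y₂/y₁ = ½[√(1 + 8Fr₁²) − 1] = ½[√177.3 − 1] = 6.16.
y₂ = 6.16 × 0.438 = 2.70 m.
q = V₁·y₁ = 9.73 × 0.438 = 4.26 m²/s. V₂ = q/y₂ = 4.26/2.70 = 1.58 m/s. E₁ = y₁ + V₁²/2g = 5.26 m; E₂ = y₂ + V₂²/2g = 2.82 m. ΔE = E₁ − E₂ = 2.44 m.
Q = q·b = 4.26 × 14.2 = 60.5 m³/s. P = γ·Q·ΔE = 9.81 × 60.5 × 2.44 = 1448 kW.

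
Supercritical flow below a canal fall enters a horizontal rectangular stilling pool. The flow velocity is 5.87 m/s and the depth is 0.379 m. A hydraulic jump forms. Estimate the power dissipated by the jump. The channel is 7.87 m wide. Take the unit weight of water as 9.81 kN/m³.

P = 96.6 kW

Fr₁ = V₁/√(g·y₁) = 5.87/√(9.81×0.379) = 3.04.
From the momentum equation for a rectangular channel, y₂/y₁ = ½[√(1 + 8Fr₁²) − 1] = ½[√75.14 − 1] = 3.83.
y₂ = 3.83 × 0.379 = 1.45 m.
Head loss: ΔE = (y₂ − y₁)³/(4y₁y₂) = (1.45 − 0.379)³/(4×0.379×1.45) = 1.24/2.20 = 0.563 m.
q = V₁·y₁ = 5.87 × 0.379 = 2.22 m²/s. Q = q·b = 2.22 × 7.87 = 17.5 m³/s. P = γ·Q·ΔE = 9.81 × 17.5 × 0.563 = 96.6 kW.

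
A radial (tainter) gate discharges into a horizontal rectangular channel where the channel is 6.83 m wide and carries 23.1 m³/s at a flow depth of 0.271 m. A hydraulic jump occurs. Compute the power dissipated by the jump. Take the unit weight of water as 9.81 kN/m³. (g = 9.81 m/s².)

q = Q/b = 23.1/6.83 = 3.38 m²/s; V₁ = q/y₁ = 12.5 m/s. Fr₁ = V₁/√(g·y₁) = 7.65.
Conjugate-depth relation: y₂/y₁ = ½[√(1 + 8Fr₁²) − 1] = ½[√469.7 − 1] = 10.3.
y₂ = 10.3 × 0.271 = 2.80 m.
Head loss: ΔE = (y₂ − y₁)³/(4y₁y₂) = (2.80 − 0.271)³/(4×0.271×2.80) = 16.2/3.04 = 5.33 m.
P = γ·Q·ΔE = 9.81 × 23.1 × 5.33 = 1209 kW.

P = 1209 kW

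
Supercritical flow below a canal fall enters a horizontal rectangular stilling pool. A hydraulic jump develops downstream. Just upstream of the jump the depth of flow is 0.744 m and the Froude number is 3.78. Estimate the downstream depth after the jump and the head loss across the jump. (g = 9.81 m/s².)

Fr₁ = 3.78 (given).
Bélanger equation: y₂/y₁ = ½[√(1 + 8Fr₁²) − 1] = ½[√115.3 − 1] = 4.87.
y₂ = 4.87 × 0.744 = 3.62 m.
V₁ = Fr₁·√(g·y₁) = 3.78×√(9.81×0.744) = 10.2 m/s; q = V₁·y₁ = 7.60 m²/s. V₂ = q/y₂ = 7.60/3.62 = 2.10 m/s. E₁ = y₁ + V₁²/2g = 6.06 m; E₂ = y₂ + V₂²/2g = 3.85 m. ΔE = E₁ − E₂ = 2.21 m.

y₂ = 3.62 m; ΔE = 2.21 m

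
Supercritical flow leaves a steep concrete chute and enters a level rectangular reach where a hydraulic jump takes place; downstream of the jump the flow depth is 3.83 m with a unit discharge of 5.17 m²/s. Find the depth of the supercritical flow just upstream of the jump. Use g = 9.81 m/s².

V₂ = q/y₂ = 5.17/3.83 = 1.35 m/s; Fr₂ = V₂/√(g·y₂) = 0.220.
From the momentum equation (using Fr₂), y₁/y₂ = ½[√(1 + 8Fr₂²) − 1] = ½[√1.388 − 1] = 0.0891.
y₁ = 0.0891 × 3.83 = 0.341 m.

y₁ = 0.341 m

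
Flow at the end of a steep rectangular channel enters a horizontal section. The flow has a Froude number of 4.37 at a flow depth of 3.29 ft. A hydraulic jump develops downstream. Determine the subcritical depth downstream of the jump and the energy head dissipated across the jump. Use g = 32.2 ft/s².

Fr₁ = 4.37 (given).
From the momentum equation for a rectangular channel, y₂/y₁ = ½[√(1 + 8Fr₁²) − 1] = ½[√153.8 − 1] = 5.70.
y₂ = 5.70 × 3.29 = 18.8 ft.
Head loss: ΔE = (y₂ − y₁)³/(4y₁y₂) = (18.8 − 3.29)³/(4×3.29×18.8) = 3698/247 = 15.0 ft.

y₂ = 18.8 ft; ΔE = 15.0 ft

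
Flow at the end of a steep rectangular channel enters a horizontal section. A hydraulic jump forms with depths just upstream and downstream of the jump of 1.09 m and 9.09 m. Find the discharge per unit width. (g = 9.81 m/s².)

For a rectangular channel the momentum equation gives q² = ½·g·y₁·y₂·(y₁ + y₂) = ½×9.81×1.09×9.09×10.2 = 495.
q = √495 = 22.2 m²/s.

q = 22.2 m²/s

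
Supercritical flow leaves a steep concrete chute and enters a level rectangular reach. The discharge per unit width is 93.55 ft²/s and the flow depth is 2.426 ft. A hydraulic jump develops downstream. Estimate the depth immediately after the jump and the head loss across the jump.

V₁ = q/y₁ = 93.55/2.426 = 38.56 ft/s. Fr₁ = V₁/√(g·y₁) = 38.56/√(32.2×2.426) = 4.363.
By Bélanger, y₂/y₁ = ½[√(1 + 8Fr₁²) − 1] = ½[√153.28 − 1] = 5.690.
y₂ = 5.690 × 2.426 = 13.80 ft.
V₂ = q/y₂ = 93.55/13.80 = 6.777 ft/s. E₁ = y₁ + V₁²/2g = 25.52 ft; E₂ = y₂ + V₂²/2g = 14.52 ft. ΔE = E₁ − E₂ = 11.00 ft.

y₂ = 13.80 ft; ΔE = 11.00 ft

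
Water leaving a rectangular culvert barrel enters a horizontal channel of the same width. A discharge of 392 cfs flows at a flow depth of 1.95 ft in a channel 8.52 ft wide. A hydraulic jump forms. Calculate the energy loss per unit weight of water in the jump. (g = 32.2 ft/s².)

ΔE = 2.68 ft

q = Q/b = 392/8.52 = 46.0 ft²/s; V₁ = q/y₁ = 23.6 ft/s. Fr₁ = V₁/√(g·y₁) = 2.98.
Bélanger equation: y₂/y₁ = ½[√(1 + 8Fr₁²) − 1] = ½[√71.93 − 1] = 3.74.
y₂ = 3.74 × 1.95 = 7.29 ft.
V₂ = q/y₂ = 46.0/7.29 = 6.31 ft/s. E₁ = y₁ + V₁²/2g = 10.6 ft; E₂ = y₂ + V₂²/2g = 7.91 ft. ΔE = E₁ − E₂ = 2.68 ft.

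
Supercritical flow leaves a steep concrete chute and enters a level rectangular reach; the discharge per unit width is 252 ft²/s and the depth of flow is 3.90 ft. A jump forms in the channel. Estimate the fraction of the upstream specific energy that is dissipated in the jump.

V₁ = q/y₁ = 252/3.90 = 64.6 ft/s. Fr₁ = V₁/√(g·y₁) = 64.6/√(32.2×3.90) = 5.77.
From the momentum equation for a rectangular channel, y₂/y₁ = ½[√(1 + 8Fr₁²) − 1] = ½[√267.0 − 1] = 7.67.
y₂ = 7.67 × 3.90 = 29.9 ft.
E₁ = y₁ + V₁²/2g = 68.7 ft. ΔE = (y₂ − y₁)³/(4y₁y₂) = 37.7 ft. ΔE/E₁ = 37.7/68.7 = 0.549.

ΔE/E₁ = 0.549 (54.9%)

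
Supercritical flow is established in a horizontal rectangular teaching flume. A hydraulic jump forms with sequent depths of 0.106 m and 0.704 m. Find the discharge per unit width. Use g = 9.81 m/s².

For a rectangular channel the momentum equation gives q² = ½·g·y₁·y₂·(y₁ + y₂) = ½×9.81×0.106×0.704×0.810 = 0.296.
q = √0.296 = 0.545 m²/s.

q = 0.545 m²/s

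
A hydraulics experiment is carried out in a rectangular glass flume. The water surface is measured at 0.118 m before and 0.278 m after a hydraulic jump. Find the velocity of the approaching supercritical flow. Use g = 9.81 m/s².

V₁ = 2.14 m/s

For a rectangular channel the momentum equation gives q² = ½·g·y₁·y₂·(y₁ + y₂) = ½×9.81×0.118×0.278×0.396 = 0.0637.
q = √0.0637 = 0.252 m²/s.
V₁ = q/y₁ = 0.252/0.118 = 2.14 m/s.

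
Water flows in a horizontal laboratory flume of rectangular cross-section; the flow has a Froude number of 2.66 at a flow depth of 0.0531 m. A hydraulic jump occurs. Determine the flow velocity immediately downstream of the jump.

Fr₁ = 2.66 (given).
Conjugate-depth relation: y₂/y₁ = ½[√(1 + 8Fr₁²) − 1] = ½[√57.60 − 1] = 3.29.
y₂ = 3.29 × 0.0531 = 0.175 m.
V₁ = Fr₁·√(g·y₁) = 2.66×√(9.81×0.0531) = 1.92 m/s; q = V₁·y₁ = 0.102 m²/s.
V₂ = q/y₂ = 0.102/0.175 = 0.583 m/s.

V₂ = 0.583 m/s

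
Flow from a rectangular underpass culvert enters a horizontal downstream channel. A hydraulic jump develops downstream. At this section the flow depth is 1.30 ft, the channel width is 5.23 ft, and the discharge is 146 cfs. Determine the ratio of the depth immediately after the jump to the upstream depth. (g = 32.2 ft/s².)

y₂/y₁ = 4.22

q = Q/b = 146/5.23 = 27.9 ft²/s; V₁ = q/y₁ = 21.5 ft/s. Fr₁ = V₁/√(g·y₁) = 3.32.
Conjugate-depth relation: y₂/y₁ = ½[√(1 + 8Fr₁²) − 1] = ½[√89.13 − 1] = 4.22.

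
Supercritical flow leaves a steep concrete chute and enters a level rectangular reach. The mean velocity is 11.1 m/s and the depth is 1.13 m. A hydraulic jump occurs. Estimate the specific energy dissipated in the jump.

ΔE = 2.27 m

Fr₁ = V₁/√(g·y₁) = 11.1/√(9.81×1.13) = 3.33.
By Bélanger, y₂/y₁ = ½[√(1 + 8Fr₁²) − 1] = ½[√89.92 − 1] = 4.24.
y₂ = 4.24 × 1.13 = 4.79 m.
Head loss: ΔE = (y₂ − y₁)³/(4y₁y₂) = (4.79 − 1.13)³/(4×1.13×4.79) = 49.1/21.7 = 2.27 m.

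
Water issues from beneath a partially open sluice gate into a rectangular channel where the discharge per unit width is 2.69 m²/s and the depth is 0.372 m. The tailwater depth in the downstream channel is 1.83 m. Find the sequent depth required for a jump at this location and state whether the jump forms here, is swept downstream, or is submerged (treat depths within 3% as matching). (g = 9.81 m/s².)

V₁ = q/y₁ = 2.69/0.372 = 7.23 m/s. Fr₁ = V₁/√(g·y₁) = 7.23/√(9.81×0.372) = 3.79.
Conjugate-depth relation: y₂/y₁ = ½[√(1 + 8Fr₁²) − 1] = ½[√115.6 − 1] = 4.88.
y₂ = 4.88 × 0.372 = 1.81 m.
Tailwater y_tw = 1.83 m: y_tw ≈ y₂, so the jump forms here.

y₂ = 1.81 m; the jump forms here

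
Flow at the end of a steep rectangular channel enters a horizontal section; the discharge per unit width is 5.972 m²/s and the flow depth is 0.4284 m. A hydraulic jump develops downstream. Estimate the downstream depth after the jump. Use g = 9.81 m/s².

V₁ = q/y₁ = 5.972/0.4284 = 13.94 m/s. Fr₁ = V₁/√(g·y₁) = 13.94/√(9.81×0.4284) = 6.800.
By Bélanger, y₂/y₁ = ½[√(1 + 8Fr₁²) − 1] = ½[√370.92 − 1] = 9.130.
y₂ = 9.130 × 0.4284 = 3.911 m.

y₂ = 3.911 m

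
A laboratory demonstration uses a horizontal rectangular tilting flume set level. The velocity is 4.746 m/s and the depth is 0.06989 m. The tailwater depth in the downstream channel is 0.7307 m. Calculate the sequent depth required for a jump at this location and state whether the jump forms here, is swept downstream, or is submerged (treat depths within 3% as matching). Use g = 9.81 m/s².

y₂ = 0.5327 m; the jump is submerged

Fr₁ = V₁/√(g·y₁) = 4.746/√(9.81×0.06989) = 5.732.
Sequent-depth ratio: y₂/y₁ = ½[√(1 + 8Fr₁²) − 1] = ½[√263.82 − 1] = 7.621.
y₂ = 7.621 × 0.06989 = 0.5327 m.
Tailwater y_tw = 0.7307 m: y_tw > y₂, so the jump is submerged.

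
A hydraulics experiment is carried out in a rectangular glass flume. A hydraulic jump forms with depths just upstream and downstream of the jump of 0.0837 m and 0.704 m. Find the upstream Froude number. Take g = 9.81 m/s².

Fr₁ = 6.29

For a rectangular channel the momentum equation gives q² = ½·g·y₁·y₂·(y₁ + y₂) = ½×9.81×0.0837×0.704×0.788 = 0.228.
q = √0.228 = 0.477 m²/s.
V₁ = q/y₁ = 5.70 m/s; Fr₁ = V₁/√(g·y₁) = 6.29.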